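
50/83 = 0.60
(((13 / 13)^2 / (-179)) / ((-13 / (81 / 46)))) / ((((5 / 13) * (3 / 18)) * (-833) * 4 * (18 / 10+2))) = -243 / 260639036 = -0.00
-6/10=-3/5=-0.60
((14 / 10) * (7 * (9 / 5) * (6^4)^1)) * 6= 3429216 / 25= 137168.64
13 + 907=920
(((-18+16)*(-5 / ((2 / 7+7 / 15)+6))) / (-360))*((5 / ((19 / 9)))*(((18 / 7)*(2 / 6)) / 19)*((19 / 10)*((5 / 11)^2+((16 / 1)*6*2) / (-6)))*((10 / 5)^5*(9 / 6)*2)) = 4154760 / 1629991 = 2.55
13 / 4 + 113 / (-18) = -109 / 36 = -3.03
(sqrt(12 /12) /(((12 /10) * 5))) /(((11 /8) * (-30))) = -2 /495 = -0.00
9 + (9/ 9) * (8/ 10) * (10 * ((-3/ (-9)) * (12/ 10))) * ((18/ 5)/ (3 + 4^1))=1863/ 175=10.65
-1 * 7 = -7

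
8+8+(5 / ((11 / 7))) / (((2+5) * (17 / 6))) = 3022 / 187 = 16.16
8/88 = 1/11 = 0.09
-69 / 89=-0.78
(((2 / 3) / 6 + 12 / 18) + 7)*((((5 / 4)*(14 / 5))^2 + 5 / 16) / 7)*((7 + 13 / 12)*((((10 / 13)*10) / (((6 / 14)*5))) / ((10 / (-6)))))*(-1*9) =227465 / 104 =2187.16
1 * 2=2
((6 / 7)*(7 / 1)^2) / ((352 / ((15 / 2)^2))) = 4725 / 704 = 6.71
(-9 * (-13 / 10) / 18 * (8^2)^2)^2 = 177209344 / 25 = 7088373.76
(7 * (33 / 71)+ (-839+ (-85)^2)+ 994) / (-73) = -101.14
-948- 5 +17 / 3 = -2842 / 3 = -947.33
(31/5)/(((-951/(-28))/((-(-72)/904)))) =2604/179105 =0.01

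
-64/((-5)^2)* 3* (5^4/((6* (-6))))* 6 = 800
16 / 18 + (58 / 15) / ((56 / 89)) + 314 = 404503 / 1260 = 321.03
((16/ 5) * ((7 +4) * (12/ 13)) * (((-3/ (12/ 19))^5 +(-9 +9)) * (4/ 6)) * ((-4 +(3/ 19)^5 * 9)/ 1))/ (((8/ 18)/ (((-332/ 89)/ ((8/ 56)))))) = -569565159471/ 46280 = -12306939.49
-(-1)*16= 16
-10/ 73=-0.14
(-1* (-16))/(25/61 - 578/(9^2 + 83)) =-80032/15579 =-5.14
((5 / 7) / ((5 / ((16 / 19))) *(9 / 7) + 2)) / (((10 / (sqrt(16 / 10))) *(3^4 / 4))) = 64 *sqrt(10) / 436995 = 0.00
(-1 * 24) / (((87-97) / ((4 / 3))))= 3.20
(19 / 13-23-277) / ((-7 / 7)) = 3881 / 13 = 298.54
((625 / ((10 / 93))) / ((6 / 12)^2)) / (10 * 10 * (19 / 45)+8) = 104625 / 226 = 462.94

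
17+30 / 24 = 73 / 4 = 18.25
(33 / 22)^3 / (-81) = -1 / 24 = -0.04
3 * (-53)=-159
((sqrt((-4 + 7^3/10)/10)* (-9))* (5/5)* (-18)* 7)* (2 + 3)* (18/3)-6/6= -1 + 3402* sqrt(303)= 59217.26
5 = 5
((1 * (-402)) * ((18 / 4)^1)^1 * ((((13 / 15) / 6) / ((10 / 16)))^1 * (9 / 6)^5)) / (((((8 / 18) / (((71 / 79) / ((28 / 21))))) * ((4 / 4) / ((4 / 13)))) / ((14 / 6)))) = -218474739 / 63200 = -3456.88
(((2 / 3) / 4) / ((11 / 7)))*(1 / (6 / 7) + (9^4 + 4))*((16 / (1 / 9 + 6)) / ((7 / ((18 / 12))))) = 236382 / 605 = 390.71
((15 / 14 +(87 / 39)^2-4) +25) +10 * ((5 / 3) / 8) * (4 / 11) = 2170985 / 78078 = 27.81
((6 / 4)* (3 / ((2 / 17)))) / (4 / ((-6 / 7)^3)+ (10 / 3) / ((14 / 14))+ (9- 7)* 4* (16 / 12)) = 4131 / 826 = 5.00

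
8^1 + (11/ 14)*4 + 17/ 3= 353/ 21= 16.81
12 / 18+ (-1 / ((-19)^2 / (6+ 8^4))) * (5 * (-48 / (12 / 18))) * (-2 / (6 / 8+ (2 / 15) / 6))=-1594757242 / 150537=-10593.79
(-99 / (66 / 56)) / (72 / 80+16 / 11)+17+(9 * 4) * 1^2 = 641 / 37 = 17.32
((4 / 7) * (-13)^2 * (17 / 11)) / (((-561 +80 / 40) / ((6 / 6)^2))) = -884 / 3311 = -0.27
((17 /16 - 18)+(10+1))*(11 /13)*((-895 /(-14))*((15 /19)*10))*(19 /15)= -4676375 /1456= -3211.80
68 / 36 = 17 / 9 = 1.89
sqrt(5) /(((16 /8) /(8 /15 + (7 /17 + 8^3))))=130801 * sqrt(5) /510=573.49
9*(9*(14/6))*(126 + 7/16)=382347/16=23896.69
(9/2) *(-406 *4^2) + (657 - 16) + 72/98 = -1400923/49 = -28590.27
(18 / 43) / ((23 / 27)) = 0.49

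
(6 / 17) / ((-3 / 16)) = -32 / 17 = -1.88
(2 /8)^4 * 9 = 9 /256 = 0.04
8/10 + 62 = 314/5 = 62.80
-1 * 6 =-6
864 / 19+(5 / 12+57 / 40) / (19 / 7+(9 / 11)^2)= 300703433 / 6534480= 46.02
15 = 15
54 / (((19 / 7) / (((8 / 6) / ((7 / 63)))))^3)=32006016 / 6859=4666.28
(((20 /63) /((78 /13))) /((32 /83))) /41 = 415 /123984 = 0.00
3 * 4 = 12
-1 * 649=-649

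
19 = 19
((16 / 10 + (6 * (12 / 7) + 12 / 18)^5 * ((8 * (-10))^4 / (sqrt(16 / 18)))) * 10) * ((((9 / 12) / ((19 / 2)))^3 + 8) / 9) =60862964827619.28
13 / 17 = 0.76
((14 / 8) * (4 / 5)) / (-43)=-7 / 215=-0.03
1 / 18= 0.06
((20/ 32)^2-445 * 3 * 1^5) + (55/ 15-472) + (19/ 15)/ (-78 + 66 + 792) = -337510571/ 187200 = -1802.94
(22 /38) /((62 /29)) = 0.27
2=2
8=8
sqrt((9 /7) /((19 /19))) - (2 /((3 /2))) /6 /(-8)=1 /36 + 3 * sqrt(7) /7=1.16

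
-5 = -5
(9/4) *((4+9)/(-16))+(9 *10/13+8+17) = 25039/832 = 30.09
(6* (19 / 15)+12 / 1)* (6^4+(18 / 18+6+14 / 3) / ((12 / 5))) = 2294719 / 90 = 25496.88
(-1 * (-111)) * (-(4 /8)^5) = -111 /32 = -3.47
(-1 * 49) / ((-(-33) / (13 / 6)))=-637 / 198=-3.22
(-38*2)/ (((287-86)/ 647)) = -49172/ 201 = -244.64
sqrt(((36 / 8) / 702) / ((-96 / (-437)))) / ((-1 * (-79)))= sqrt(11362) / 49296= 0.00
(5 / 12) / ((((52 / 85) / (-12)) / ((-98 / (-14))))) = -2975 / 52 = -57.21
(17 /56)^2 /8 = 289 /25088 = 0.01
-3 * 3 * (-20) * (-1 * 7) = -1260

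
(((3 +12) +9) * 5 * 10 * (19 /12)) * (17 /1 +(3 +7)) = 51300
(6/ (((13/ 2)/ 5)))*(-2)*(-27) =3240/ 13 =249.23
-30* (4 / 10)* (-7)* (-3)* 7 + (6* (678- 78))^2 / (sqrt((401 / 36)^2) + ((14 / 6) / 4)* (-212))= -473705964 / 4051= -116935.56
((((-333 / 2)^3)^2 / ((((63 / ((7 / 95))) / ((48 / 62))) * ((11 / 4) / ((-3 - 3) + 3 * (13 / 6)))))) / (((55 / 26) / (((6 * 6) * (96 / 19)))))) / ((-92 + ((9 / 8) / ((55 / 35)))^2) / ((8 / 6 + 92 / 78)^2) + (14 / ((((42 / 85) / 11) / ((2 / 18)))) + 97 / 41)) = 6947218895773850653391437824 / 518419675703254525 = 13400762396.51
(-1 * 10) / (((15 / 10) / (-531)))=3540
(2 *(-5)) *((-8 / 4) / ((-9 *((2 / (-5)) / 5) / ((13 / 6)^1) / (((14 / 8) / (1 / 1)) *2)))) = 11375 / 54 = 210.65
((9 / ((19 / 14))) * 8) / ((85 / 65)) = 13104 / 323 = 40.57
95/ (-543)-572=-310691/ 543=-572.17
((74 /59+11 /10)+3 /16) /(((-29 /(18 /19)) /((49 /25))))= -5290677 /32509000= -0.16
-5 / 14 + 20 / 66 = -25 / 462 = -0.05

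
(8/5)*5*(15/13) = 120/13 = 9.23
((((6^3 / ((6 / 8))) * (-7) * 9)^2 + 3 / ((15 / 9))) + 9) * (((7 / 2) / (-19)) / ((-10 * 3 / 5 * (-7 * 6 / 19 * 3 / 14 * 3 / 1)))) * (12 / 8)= -213373447 / 20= -10668672.35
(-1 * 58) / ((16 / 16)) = -58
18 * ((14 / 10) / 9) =14 / 5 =2.80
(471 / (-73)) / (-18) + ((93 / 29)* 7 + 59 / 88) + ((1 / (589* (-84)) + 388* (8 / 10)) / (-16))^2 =145869938249532020383 / 364823393608396800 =399.84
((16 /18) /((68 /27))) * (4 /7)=0.20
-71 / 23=-3.09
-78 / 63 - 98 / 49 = -68 / 21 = -3.24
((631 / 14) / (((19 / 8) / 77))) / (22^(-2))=13437776 / 19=707251.37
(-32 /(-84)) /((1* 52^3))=1 /369096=0.00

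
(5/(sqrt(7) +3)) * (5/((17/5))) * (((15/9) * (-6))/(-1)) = 1875/17 - 625 * sqrt(7)/17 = 13.02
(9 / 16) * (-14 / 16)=-63 / 128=-0.49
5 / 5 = 1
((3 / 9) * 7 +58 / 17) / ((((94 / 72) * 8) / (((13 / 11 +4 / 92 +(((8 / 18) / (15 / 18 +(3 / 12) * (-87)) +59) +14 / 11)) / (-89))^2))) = 0.26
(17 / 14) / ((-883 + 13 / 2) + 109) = -17 / 10745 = -0.00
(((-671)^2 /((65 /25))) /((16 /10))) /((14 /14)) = 11256025 /104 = 108231.01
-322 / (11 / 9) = -2898 / 11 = -263.45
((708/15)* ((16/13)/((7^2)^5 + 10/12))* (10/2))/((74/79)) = 0.00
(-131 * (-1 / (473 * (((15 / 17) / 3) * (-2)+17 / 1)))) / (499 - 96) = 0.00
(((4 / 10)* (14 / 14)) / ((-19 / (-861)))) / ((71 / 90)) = 30996 / 1349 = 22.98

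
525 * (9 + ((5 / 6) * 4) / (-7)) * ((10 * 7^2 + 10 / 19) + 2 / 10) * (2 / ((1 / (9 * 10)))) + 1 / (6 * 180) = 8111146572019 / 20520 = 395280047.37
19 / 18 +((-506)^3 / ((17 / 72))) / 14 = -83951129707 / 2142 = -39192871.01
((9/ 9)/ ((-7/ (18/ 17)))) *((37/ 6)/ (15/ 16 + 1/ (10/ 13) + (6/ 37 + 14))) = -109520/ 1925539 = -0.06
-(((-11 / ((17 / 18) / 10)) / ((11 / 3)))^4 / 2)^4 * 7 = -22870634559000886028022865920000000000000000 / 48661191875666868481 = -469997418424052104324345.60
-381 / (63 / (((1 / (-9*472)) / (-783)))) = -127 / 69849864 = -0.00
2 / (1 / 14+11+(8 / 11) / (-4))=308 / 1677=0.18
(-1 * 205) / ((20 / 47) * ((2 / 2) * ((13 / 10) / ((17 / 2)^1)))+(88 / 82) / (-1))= 6715595 / 33024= 203.35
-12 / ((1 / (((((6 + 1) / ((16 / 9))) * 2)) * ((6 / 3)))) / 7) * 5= -6615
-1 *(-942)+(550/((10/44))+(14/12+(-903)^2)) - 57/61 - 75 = 299642821/366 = 818696.23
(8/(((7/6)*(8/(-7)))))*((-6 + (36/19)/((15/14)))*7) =16884/95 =177.73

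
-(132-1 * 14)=-118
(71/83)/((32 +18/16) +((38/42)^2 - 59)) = -250488/7337117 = -0.03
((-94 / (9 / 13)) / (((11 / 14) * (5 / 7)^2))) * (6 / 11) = -1676584 / 9075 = -184.75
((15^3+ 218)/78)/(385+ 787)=3593/91416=0.04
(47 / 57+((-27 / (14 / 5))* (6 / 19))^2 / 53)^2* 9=7902822950416 / 878938125289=8.99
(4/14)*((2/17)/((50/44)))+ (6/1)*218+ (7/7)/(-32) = 124521441/95200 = 1308.00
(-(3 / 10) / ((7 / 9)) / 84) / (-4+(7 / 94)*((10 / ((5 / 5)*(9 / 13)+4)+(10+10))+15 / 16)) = 103212 / 51295895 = 0.00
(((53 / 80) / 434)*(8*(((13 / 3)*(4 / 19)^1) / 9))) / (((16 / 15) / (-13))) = -8957 / 593712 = -0.02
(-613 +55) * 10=-5580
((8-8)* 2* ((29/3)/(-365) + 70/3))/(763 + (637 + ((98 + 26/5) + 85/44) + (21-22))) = 0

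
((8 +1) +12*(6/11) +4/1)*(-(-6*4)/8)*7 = 4515/11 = 410.45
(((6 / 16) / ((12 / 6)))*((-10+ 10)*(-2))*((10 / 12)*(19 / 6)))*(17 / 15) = 0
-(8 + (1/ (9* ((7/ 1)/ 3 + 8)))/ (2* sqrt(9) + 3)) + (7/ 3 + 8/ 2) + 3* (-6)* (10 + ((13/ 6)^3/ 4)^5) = -1737401191187926171/ 829197341687808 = -2095.28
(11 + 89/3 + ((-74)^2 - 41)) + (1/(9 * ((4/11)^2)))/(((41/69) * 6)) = 64659455/11808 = 5475.90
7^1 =7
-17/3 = -5.67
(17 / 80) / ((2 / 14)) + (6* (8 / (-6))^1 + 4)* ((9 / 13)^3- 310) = 217970563 / 175760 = 1240.16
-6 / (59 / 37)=-222 / 59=-3.76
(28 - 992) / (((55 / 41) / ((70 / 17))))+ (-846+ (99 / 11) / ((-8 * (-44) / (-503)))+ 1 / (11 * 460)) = -2627309989 / 688160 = -3817.88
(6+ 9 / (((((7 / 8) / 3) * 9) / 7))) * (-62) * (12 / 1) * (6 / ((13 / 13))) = -133920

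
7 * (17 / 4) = 119 / 4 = 29.75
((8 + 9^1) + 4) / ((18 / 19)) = 133 / 6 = 22.17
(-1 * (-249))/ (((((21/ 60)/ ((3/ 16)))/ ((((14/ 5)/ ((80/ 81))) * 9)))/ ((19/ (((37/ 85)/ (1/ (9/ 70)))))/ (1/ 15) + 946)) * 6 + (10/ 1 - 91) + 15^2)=2534698737/ 1465850612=1.73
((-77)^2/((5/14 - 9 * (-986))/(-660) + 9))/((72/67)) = -152938555/123243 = -1240.95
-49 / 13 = -3.77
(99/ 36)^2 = 121/ 16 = 7.56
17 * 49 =833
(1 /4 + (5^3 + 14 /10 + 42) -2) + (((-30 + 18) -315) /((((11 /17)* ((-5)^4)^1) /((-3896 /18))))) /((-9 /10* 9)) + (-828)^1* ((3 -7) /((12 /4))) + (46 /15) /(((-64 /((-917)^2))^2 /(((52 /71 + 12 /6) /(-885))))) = -2340838017838994203 /1433241216000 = -1633247.77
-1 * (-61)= 61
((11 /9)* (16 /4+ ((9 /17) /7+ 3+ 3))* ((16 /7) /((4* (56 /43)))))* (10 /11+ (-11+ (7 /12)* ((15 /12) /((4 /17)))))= -761342219 /20151936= -37.78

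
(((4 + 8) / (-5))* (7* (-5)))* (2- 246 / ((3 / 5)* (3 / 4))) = -45752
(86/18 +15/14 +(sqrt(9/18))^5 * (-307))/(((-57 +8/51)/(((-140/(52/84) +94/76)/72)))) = 1392084661/4330688544- 579877871 * sqrt(2)/274964352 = -2.66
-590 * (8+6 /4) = -5605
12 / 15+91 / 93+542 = 252857 / 465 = 543.78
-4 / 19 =-0.21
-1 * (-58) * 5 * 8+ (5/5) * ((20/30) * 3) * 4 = 2328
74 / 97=0.76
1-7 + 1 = -5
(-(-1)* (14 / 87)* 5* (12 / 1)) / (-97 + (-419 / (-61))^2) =-130235 / 671988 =-0.19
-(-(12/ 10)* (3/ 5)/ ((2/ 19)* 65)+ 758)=-1231579/ 1625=-757.89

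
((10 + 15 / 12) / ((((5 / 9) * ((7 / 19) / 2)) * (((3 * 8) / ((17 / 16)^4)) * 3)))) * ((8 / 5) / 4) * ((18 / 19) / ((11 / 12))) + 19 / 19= 45526963 / 25231360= 1.80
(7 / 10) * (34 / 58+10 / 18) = 1043 / 1305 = 0.80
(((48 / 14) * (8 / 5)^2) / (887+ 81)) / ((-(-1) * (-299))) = -0.00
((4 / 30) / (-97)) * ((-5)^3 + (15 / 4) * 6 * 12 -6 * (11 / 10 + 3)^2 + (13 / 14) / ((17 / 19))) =-0.06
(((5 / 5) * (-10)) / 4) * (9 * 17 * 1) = -765 / 2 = -382.50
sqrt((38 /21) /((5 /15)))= 2.33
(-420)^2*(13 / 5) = 458640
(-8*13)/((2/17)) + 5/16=-14139/16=-883.69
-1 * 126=-126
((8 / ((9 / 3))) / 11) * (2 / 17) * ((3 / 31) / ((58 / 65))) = 520 / 168113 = 0.00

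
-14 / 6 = -7 / 3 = -2.33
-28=-28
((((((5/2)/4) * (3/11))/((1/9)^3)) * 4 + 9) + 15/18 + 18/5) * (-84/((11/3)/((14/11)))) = -99053304/6655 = -14884.04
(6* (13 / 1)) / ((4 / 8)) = 156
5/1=5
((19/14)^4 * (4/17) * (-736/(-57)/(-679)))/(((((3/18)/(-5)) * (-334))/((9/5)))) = -0.00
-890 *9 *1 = -8010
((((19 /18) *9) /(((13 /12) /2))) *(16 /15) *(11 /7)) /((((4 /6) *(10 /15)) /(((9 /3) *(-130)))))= -180576 /7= -25796.57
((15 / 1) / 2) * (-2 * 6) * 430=-38700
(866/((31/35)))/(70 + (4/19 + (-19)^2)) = 2.27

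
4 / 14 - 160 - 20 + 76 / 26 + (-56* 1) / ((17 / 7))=-309168 / 1547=-199.85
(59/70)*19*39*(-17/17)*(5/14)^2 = -218595/2744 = -79.66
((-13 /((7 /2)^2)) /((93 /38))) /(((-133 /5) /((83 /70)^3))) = 7433231 /273533925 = 0.03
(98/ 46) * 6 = 294/ 23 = 12.78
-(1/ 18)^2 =-1/ 324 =-0.00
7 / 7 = 1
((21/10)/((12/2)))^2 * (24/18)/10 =49/3000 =0.02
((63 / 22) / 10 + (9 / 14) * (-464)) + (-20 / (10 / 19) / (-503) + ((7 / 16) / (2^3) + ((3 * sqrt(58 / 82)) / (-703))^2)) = -149609320123819191 / 502265318360960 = -297.87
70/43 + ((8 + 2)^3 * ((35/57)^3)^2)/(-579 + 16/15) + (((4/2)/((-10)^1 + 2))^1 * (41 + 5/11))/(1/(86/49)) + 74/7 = -13971618055957487356/2296963547383014279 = -6.08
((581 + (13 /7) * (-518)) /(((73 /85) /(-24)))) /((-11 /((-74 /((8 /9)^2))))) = 291173535 /3212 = 90651.79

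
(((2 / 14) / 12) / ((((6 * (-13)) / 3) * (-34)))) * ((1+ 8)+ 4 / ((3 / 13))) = 79 / 222768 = 0.00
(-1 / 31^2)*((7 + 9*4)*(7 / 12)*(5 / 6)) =-1505 / 69192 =-0.02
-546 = -546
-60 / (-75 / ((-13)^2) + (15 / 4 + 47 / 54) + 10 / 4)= -1095120 / 121861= -8.99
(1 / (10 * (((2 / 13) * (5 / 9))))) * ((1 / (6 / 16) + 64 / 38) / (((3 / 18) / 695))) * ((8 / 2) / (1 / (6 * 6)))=290392128 / 95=3056759.24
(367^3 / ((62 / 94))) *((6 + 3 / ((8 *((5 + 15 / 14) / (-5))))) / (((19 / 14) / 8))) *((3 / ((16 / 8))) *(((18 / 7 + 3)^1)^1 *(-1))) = -210388924303038 / 10013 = -21011577379.71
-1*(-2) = 2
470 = 470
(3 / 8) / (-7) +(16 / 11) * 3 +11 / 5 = 20051 / 3080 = 6.51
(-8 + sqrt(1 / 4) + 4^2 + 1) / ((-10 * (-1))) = 0.95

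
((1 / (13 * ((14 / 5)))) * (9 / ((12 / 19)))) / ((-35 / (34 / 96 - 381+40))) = 310669 / 81536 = 3.81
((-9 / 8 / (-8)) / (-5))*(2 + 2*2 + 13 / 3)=-93 / 320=-0.29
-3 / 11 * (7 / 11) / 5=-21 / 605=-0.03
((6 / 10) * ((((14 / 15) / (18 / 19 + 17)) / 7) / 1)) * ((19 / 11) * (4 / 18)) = 1444 / 843975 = 0.00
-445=-445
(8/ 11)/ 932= 2/ 2563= 0.00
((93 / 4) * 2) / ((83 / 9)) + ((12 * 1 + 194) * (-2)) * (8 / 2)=-272731 / 166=-1642.96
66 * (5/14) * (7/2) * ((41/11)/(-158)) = -615/316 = -1.95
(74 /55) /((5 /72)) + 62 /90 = 20.06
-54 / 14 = -27 / 7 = -3.86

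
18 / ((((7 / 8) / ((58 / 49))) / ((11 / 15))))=30624 / 1715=17.86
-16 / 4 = -4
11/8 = 1.38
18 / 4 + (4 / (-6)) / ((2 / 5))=17 / 6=2.83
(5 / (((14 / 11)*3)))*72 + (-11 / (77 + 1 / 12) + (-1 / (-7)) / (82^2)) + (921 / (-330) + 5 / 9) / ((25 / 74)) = 1886303953159 / 21551260500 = 87.53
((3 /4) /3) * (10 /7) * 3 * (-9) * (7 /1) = -135 /2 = -67.50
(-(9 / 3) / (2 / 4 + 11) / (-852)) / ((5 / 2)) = 0.00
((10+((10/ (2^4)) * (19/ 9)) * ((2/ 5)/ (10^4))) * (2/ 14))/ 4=3600019/ 10080000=0.36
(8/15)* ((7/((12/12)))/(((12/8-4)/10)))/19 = -224/285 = -0.79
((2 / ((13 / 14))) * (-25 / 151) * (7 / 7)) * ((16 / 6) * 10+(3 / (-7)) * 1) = -55100 / 5889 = -9.36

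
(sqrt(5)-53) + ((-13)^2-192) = -76 + sqrt(5) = -73.76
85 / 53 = 1.60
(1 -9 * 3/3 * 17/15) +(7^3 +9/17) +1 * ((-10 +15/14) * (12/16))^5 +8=-614315382953827/46812200960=-13122.98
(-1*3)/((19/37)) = -111/19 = -5.84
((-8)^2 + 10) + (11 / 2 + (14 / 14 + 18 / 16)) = 81.62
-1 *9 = -9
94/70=47/35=1.34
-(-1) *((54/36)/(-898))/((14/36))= -27/6286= -0.00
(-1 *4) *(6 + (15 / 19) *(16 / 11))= -5976 / 209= -28.59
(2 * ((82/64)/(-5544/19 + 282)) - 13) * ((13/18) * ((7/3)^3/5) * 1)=-175983353/7231680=-24.34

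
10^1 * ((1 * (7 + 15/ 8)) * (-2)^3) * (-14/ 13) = 9940/ 13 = 764.62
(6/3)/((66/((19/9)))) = 19/297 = 0.06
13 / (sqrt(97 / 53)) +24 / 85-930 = -79026 / 85 +13 *sqrt(5141) / 97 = -920.11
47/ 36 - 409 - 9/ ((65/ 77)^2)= -63931321/ 152100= -420.32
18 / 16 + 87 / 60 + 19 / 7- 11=-1599 / 280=-5.71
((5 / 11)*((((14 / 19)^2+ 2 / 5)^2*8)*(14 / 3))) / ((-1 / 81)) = -8759935296 / 7167655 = -1222.15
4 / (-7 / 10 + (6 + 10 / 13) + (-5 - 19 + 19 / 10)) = -130 / 521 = -0.25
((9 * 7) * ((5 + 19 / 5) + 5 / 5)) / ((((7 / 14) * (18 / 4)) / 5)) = 1372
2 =2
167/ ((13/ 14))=2338/ 13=179.85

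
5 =5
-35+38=3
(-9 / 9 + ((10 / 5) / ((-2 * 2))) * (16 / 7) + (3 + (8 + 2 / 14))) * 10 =90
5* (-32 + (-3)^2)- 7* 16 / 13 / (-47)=-70153 / 611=-114.82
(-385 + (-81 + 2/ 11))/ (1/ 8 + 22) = -13664/ 649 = -21.05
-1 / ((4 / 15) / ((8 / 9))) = -10 / 3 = -3.33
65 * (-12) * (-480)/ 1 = 374400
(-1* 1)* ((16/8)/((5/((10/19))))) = -4/19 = -0.21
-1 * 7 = -7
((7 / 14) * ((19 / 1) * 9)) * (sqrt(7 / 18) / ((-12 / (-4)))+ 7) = 19 * sqrt(14) / 4+ 1197 / 2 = 616.27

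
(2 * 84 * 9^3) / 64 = 15309 / 8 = 1913.62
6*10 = 60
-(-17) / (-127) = -17 / 127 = -0.13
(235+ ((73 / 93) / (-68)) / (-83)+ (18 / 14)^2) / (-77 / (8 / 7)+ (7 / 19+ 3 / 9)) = -231292745942 / 65163023527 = -3.55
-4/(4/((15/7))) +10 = 55/7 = 7.86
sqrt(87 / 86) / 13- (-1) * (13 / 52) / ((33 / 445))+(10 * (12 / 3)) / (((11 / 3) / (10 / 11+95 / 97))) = sqrt(7482) / 1118+3376415 / 140844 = 24.05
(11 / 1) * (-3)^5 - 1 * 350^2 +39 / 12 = -125169.75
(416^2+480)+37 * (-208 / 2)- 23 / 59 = 10011569 / 59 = 169687.61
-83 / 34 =-2.44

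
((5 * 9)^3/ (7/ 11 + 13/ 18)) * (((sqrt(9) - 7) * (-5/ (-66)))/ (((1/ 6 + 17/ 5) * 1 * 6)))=-27337500/ 28783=-949.78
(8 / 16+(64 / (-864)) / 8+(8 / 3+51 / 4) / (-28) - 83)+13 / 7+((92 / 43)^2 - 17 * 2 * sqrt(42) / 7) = -428439757 / 5591376 - 34 * sqrt(42) / 7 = -108.10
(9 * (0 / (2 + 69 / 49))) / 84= 0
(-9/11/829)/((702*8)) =-1/5690256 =-0.00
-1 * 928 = -928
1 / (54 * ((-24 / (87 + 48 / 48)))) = -11 / 162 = -0.07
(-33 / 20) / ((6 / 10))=-11 / 4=-2.75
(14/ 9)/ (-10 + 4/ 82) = -287/ 1836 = -0.16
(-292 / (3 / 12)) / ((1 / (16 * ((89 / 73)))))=-22784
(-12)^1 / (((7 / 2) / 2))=-48 / 7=-6.86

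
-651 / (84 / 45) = -348.75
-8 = -8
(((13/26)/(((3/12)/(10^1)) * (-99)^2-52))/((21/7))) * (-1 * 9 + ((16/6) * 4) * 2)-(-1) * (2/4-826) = -825.49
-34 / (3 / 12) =-136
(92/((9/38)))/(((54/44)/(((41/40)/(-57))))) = -20746/3645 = -5.69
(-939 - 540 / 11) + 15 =-10704 / 11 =-973.09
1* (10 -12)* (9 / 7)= -18 / 7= -2.57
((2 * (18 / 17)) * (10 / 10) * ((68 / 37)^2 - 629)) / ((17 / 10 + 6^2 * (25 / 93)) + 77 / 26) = -1218212580 / 13184839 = -92.39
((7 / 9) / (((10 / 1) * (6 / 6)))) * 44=154 / 45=3.42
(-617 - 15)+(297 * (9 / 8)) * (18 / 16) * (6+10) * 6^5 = 46766176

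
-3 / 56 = -0.05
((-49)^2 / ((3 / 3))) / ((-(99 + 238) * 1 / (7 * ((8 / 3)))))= -134456 / 1011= -132.99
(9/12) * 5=15/4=3.75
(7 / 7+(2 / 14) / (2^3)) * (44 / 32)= 1.40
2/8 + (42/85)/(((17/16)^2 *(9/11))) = 231391/294780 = 0.78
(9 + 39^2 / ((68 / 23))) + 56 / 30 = 535829 / 1020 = 525.32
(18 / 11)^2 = 2.68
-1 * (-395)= 395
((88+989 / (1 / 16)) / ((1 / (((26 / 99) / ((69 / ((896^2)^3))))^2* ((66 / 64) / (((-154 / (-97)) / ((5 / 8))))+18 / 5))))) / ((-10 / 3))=-1068197668218955098940122167645583771172864 / 14402025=-74169963475202625946012600000000000.00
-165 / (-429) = 5 / 13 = 0.38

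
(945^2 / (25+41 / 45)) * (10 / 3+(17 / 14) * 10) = 621928125 / 1166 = 533386.04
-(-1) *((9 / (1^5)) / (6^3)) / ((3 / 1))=1 / 72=0.01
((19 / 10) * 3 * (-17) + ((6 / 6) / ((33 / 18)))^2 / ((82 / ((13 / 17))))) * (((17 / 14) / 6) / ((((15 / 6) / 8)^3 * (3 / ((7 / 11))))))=-13946916352 / 102320625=-136.31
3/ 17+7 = 7.18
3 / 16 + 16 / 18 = 155 / 144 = 1.08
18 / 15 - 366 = -1824 / 5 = -364.80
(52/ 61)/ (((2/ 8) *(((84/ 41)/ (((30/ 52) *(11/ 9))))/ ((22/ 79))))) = 99220/ 303597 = 0.33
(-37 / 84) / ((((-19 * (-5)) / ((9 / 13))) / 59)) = -0.19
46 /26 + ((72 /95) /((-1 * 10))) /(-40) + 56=3567367 /61750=57.77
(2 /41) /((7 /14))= 0.10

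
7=7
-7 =-7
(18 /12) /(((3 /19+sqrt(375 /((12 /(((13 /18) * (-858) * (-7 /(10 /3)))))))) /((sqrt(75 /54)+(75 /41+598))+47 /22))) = -185696766 /52966456103- 570 * sqrt(2) /117442253+117325 * sqrt(77) /117442253+38222584335 * sqrt(154) /105932912206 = 4.48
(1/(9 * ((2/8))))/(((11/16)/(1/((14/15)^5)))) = 168750/184877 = 0.91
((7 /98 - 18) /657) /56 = -251 /515088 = -0.00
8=8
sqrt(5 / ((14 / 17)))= sqrt(1190) / 14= 2.46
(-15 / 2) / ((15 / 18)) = -9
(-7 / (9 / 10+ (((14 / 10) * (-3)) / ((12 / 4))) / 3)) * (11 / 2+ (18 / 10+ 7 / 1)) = -231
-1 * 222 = -222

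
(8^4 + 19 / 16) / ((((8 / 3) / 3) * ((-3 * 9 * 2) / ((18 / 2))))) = -196665 / 256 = -768.22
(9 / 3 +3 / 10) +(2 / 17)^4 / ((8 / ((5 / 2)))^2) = 22049669 / 6681680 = 3.30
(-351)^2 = 123201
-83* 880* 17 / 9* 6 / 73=-2483360 / 219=-11339.54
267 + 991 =1258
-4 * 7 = -28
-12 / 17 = -0.71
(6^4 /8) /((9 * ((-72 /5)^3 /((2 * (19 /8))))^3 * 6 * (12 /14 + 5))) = -93775390625 /45481527688178958336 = -0.00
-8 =-8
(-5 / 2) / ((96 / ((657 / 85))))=-219 / 1088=-0.20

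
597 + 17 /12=7181 /12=598.42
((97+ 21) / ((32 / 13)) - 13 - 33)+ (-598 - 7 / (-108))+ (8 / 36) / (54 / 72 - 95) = -97066951 / 162864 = -596.00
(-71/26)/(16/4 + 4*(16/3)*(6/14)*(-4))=0.08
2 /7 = 0.29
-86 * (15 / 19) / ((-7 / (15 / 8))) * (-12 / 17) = -29025 / 2261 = -12.84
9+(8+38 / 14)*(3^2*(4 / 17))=3771 / 119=31.69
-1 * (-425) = 425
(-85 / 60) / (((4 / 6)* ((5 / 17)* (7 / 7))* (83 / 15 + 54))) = -867 / 7144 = -0.12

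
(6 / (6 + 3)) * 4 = 8 / 3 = 2.67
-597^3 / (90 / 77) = -1820418369 / 10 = -182041836.90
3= 3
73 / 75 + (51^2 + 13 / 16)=3123343 / 1200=2602.79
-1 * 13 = -13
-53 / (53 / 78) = -78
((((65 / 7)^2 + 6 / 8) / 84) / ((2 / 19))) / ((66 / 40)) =1619465 / 271656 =5.96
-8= -8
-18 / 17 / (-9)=2 / 17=0.12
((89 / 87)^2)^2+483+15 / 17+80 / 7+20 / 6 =3406964358071 / 6817481559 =499.74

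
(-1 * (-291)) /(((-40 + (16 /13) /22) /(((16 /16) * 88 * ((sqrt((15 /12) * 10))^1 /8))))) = -762905 * sqrt(2) /3808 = -283.33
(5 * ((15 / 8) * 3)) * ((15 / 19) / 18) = 375 / 304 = 1.23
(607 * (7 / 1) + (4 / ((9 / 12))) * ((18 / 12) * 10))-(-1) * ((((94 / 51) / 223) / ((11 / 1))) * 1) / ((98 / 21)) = 1263665450 / 291907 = 4329.00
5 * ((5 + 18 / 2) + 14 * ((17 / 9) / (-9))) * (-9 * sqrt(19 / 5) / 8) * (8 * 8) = -7168 * sqrt(95) / 9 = -7762.78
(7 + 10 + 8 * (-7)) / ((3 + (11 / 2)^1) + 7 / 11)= -286 / 67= -4.27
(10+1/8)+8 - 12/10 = 16.92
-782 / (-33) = 782 / 33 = 23.70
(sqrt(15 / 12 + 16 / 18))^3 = 77* sqrt(77) / 216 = 3.13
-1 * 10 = -10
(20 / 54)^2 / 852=25 / 155277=0.00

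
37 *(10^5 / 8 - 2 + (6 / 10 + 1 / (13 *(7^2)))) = 1472897702 / 3185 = 462448.26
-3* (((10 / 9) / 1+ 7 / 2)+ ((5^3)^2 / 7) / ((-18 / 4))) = 61919 / 42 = 1474.26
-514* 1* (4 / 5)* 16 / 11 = -32896 / 55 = -598.11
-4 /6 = -2 /3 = -0.67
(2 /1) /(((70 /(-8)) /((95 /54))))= -76 /189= -0.40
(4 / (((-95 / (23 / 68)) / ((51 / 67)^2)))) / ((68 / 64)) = -3312 / 426455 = -0.01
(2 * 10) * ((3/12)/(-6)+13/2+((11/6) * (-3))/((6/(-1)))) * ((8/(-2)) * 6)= -3540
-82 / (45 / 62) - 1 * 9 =-5489 / 45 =-121.98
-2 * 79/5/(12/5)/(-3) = 79/18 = 4.39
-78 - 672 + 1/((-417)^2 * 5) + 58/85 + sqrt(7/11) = -11075338171/14780565 + sqrt(77)/11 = -748.52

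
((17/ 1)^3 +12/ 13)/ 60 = 63881/ 780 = 81.90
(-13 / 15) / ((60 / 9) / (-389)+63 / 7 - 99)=5057 / 525250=0.01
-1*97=-97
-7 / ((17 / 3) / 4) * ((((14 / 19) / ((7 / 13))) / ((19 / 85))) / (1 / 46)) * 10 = -5023200 / 361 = -13914.68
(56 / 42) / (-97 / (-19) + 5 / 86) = 6536 / 25311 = 0.26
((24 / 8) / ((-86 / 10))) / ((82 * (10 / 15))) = -45 / 7052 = -0.01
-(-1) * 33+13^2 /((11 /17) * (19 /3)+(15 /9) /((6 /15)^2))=44063 /987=44.64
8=8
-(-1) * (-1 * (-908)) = 908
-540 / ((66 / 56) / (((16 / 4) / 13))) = -20160 / 143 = -140.98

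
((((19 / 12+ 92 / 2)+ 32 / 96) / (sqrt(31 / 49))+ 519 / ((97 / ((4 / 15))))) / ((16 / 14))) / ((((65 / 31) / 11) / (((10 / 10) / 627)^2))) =37541 / 2253343950+ 5635* sqrt(31) / 44602272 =0.00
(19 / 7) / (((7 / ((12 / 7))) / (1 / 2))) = 114 / 343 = 0.33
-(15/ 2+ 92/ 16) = -53/ 4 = -13.25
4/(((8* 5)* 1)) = 1/10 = 0.10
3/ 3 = 1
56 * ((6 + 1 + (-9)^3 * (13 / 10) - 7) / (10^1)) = -132678 / 25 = -5307.12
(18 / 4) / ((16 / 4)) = 9 / 8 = 1.12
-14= -14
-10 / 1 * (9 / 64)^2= -405 / 2048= -0.20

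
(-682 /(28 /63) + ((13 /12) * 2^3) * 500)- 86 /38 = 318809 /114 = 2796.57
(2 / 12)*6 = 1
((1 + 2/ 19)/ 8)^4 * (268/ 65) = 13030227/ 8674165760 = 0.00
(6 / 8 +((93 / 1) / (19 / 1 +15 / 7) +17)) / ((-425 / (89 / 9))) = -145871 / 283050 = -0.52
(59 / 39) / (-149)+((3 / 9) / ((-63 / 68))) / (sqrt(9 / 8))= -136*sqrt(2) / 567 - 59 / 5811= -0.35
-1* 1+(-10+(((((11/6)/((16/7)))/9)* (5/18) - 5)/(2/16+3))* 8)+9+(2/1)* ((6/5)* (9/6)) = -13531/1215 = -11.14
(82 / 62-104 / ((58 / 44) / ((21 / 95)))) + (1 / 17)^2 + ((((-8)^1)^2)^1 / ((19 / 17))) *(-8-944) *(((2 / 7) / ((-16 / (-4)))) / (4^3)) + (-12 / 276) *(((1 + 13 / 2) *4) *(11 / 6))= -45044637351 / 567687035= -79.35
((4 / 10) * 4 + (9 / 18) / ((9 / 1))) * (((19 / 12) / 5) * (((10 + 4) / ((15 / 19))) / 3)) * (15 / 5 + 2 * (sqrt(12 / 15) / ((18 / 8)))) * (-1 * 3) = -376523 / 13500 - 1506092 * sqrt(5) / 455625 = -35.28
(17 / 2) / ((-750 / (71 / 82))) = -1207 / 123000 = -0.01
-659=-659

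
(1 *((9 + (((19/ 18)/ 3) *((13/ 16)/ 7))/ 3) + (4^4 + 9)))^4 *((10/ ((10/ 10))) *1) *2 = 3054855777564538858205018405/ 27093939551207424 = 112750520159.35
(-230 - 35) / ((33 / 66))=-530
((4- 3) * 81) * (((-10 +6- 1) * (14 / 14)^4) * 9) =-3645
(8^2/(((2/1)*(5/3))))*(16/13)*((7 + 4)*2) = 33792/65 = 519.88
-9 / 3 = -3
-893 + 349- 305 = -849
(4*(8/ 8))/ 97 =4/ 97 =0.04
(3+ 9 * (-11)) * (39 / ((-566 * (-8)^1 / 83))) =-19422 / 283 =-68.63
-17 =-17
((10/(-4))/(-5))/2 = 1/4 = 0.25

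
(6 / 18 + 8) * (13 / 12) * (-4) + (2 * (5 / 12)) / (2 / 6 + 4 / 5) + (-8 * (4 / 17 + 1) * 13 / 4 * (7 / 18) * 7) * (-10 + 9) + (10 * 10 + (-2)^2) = 2809 / 18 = 156.06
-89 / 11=-8.09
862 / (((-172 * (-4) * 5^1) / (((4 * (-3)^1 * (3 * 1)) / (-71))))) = 0.13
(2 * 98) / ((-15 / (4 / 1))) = -52.27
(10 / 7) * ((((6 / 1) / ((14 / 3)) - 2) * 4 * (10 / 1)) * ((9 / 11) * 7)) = -18000 / 77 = -233.77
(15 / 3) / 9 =5 / 9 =0.56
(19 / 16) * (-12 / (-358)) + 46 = 65929 / 1432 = 46.04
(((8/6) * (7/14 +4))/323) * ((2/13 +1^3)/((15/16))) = 96/4199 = 0.02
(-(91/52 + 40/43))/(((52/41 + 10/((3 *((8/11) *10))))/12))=-1360872/73057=-18.63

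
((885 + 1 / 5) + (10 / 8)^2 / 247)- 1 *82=15871357 / 19760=803.21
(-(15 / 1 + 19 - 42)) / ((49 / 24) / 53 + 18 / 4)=10176 / 5773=1.76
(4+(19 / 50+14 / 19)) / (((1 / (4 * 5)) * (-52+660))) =4861 / 28880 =0.17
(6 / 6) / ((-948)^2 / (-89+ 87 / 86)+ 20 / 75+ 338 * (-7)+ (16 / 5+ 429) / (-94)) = -0.00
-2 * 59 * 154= -18172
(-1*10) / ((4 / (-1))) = 5 / 2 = 2.50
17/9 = 1.89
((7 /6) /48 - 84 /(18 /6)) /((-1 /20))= 559.51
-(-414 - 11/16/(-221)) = 1463893/3536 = 414.00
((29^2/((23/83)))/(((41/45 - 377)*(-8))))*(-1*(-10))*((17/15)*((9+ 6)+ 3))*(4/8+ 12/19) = 6888509055/29583152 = 232.85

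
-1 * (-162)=162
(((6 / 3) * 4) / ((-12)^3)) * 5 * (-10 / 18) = 25 / 1944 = 0.01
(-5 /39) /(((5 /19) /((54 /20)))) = -171 /130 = -1.32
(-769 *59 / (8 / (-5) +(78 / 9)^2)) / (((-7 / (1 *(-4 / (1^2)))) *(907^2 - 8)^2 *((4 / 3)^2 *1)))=-18375255 / 62682200415137744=-0.00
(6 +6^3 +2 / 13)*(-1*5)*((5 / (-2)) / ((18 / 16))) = 288800 / 117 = 2468.38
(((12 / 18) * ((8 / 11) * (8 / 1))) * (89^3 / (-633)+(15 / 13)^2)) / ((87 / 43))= -654961337344 / 307130967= -2132.51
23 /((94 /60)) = 690 /47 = 14.68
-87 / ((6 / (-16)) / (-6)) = -1392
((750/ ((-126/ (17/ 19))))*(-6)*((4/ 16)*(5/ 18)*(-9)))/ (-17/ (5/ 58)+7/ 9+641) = -478125/ 10643192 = -0.04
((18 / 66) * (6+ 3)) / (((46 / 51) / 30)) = 20655 / 253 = 81.64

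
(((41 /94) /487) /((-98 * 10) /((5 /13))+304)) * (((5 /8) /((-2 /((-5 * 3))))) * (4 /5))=-205 /136967776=-0.00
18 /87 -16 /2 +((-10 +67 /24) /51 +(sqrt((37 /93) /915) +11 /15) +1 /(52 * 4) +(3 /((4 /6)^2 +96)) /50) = -36026689631 /5006710800 +sqrt(349835) /28365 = -7.17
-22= -22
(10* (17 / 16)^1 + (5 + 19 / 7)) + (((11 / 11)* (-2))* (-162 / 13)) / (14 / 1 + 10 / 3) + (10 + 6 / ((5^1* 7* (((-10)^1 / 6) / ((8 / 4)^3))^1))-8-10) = 2591787 / 236600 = 10.95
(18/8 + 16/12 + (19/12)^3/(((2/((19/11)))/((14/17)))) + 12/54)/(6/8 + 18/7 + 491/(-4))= -14993713/270141696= -0.06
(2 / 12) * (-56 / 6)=-14 / 9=-1.56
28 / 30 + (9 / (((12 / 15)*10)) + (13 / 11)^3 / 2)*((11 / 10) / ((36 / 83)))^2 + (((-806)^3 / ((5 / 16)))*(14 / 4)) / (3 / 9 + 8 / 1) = -40129344324991981 / 57024000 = -703727278.43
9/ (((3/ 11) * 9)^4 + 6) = 43923/ 206429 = 0.21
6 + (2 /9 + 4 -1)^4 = 746647 /6561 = 113.80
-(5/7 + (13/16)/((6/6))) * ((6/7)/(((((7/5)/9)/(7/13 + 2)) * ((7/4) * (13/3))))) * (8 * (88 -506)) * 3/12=955303470/405769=2354.30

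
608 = 608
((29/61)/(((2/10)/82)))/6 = 5945/183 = 32.49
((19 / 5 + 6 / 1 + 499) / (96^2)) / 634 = 53 / 608640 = 0.00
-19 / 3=-6.33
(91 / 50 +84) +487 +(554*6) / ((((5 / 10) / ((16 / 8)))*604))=4490991 / 7550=594.83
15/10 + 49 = 101/2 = 50.50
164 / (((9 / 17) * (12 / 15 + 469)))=13940 / 21141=0.66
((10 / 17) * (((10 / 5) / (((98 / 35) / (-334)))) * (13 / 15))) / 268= -10855 / 23919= -0.45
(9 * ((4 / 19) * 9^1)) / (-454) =-0.04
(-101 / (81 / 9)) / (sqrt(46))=-101 * sqrt(46) / 414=-1.65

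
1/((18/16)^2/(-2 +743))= 585.48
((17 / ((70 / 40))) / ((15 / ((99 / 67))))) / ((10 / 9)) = 10098 / 11725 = 0.86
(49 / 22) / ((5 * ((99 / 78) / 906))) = 192374 / 605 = 317.97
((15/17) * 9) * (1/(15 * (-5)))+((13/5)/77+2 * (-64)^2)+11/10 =21449347/2618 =8193.03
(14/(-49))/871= -2/6097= -0.00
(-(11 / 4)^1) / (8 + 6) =-11 / 56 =-0.20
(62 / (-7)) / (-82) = 31 / 287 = 0.11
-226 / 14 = -113 / 7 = -16.14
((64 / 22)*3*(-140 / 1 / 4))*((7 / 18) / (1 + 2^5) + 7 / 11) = -19600 / 99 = -197.98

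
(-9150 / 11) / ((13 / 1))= -9150 / 143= -63.99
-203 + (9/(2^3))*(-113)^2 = 14162.12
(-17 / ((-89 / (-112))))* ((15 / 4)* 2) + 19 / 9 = -126829 / 801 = -158.34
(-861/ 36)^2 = 82369/ 144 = 572.01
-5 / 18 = -0.28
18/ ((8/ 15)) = 135/ 4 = 33.75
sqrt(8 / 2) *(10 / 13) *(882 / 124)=4410 / 403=10.94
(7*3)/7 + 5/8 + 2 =5.62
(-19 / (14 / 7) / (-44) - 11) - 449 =-40461 / 88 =-459.78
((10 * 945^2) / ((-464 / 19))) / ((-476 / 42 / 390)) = 49629864375 / 3944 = 12583637.01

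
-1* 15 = -15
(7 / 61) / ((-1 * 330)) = -7 / 20130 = -0.00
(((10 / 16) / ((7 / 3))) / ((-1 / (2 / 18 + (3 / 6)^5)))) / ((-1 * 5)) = 41 / 5376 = 0.01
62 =62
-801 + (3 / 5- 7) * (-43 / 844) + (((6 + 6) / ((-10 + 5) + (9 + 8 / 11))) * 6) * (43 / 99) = -10890513 / 13715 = -794.06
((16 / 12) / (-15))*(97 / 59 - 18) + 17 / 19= 23695 / 10089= 2.35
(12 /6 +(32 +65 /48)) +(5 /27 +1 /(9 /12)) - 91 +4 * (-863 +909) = 56105 /432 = 129.87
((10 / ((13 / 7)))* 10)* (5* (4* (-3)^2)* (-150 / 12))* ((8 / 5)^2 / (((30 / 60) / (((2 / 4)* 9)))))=-36288000 / 13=-2791384.62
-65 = -65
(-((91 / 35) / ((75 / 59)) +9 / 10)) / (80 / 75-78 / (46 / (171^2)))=50807 / 855280850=0.00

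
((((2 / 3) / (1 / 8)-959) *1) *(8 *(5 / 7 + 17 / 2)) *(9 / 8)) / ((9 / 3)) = -369069 / 14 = -26362.07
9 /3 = 3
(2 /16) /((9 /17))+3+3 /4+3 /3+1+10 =15.99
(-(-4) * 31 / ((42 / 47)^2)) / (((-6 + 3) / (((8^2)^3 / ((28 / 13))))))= -58341916672 / 9261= -6299742.65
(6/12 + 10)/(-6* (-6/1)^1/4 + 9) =7/12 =0.58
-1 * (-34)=34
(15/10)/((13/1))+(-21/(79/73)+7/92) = -1815377/94484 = -19.21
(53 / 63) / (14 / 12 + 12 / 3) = 106 / 651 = 0.16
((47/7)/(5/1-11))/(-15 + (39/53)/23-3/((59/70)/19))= 3380287/249493608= 0.01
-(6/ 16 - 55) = 437/ 8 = 54.62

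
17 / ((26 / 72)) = 612 / 13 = 47.08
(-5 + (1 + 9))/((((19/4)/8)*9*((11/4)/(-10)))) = -6400/1881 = -3.40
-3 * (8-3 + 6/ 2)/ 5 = -24/ 5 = -4.80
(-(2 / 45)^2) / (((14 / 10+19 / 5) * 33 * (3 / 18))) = -4 / 57915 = -0.00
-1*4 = -4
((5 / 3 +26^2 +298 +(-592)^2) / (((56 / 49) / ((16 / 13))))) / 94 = 7380233 / 1833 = 4026.31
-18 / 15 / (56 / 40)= -6 / 7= -0.86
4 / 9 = 0.44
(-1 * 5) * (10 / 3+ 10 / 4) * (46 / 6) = -223.61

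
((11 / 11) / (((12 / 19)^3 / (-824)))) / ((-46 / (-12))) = -853.23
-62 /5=-12.40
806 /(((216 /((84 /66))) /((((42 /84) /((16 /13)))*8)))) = 36673 /2376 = 15.43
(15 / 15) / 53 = 0.02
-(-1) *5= 5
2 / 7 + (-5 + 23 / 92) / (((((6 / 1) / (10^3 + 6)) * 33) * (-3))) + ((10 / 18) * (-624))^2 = 999467675 / 8316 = 120186.11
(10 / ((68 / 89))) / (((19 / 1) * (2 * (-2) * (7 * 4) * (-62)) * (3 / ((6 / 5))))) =89 / 2242912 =0.00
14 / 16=7 / 8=0.88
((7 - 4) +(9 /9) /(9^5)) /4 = 44287 /59049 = 0.75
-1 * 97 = -97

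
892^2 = 795664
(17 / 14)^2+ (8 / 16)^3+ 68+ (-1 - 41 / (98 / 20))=3373 / 56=60.23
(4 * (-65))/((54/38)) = -4940/27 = -182.96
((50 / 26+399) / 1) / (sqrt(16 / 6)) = 1303 * sqrt(6) / 13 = 245.51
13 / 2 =6.50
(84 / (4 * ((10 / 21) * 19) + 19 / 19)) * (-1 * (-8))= 14112 / 781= 18.07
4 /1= 4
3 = 3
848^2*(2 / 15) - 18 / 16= 11505529 / 120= 95879.41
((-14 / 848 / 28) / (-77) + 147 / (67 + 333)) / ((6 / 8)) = 1199839 / 2448600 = 0.49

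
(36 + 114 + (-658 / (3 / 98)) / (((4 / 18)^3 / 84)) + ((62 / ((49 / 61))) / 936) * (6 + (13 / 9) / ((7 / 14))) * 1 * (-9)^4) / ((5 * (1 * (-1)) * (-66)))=-498563.54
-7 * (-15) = 105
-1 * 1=-1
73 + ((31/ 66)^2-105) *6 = -403421/ 726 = -555.68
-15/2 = -7.50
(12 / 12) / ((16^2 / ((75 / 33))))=25 / 2816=0.01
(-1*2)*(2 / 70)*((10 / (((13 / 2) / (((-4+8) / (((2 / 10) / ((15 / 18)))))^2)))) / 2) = -10000 / 819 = -12.21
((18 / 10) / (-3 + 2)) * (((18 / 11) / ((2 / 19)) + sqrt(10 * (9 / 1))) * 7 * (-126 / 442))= 11907 * sqrt(10) / 1105 + 678699 / 12155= 89.91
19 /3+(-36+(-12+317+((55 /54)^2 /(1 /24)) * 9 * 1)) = 13484 /27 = 499.41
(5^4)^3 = 244140625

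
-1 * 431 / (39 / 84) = -12068 / 13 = -928.31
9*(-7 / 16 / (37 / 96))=-378 / 37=-10.22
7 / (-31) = -0.23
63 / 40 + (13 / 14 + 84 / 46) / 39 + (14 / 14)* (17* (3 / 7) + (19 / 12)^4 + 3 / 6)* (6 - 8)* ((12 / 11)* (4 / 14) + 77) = -1651155027107 / 759507840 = -2173.98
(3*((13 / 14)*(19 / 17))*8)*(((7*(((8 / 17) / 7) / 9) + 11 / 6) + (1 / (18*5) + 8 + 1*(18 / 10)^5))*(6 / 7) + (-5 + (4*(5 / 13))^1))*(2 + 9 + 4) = 70160740716 / 8850625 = 7927.21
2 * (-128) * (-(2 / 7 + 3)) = 5888 / 7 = 841.14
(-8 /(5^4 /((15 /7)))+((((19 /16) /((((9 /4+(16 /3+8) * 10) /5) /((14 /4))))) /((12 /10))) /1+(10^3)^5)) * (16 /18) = 22778000000000002284607 /25625250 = 888888888888888.98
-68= -68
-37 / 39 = -0.95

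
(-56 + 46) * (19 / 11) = -190 / 11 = -17.27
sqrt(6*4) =2*sqrt(6) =4.90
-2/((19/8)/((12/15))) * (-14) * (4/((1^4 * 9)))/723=3584/618165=0.01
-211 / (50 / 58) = -6119 / 25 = -244.76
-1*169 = -169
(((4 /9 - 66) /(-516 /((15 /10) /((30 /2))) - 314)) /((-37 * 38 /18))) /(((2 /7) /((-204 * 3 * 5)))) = 26550 /16169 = 1.64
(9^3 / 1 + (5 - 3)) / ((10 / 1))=731 / 10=73.10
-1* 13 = -13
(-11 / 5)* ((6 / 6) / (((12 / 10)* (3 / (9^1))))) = -11 / 2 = -5.50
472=472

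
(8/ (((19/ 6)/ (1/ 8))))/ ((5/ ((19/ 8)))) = 3/ 20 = 0.15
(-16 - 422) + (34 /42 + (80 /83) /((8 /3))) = -761393 /1743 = -436.83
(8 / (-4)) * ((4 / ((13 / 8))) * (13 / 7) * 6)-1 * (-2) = -370 / 7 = -52.86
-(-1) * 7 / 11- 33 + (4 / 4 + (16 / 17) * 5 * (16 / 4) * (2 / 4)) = -4105 / 187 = -21.95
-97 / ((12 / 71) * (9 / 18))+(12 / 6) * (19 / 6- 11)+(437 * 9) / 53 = -115465 / 106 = -1089.29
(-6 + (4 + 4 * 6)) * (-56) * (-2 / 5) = 2464 / 5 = 492.80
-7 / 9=-0.78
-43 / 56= -0.77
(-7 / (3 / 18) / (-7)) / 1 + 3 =9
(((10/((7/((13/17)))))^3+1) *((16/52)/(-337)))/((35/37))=-574559532/258393855265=-0.00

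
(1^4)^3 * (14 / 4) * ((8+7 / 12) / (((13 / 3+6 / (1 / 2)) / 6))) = 309 / 28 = 11.04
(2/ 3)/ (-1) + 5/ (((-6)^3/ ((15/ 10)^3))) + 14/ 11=1115/ 2112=0.53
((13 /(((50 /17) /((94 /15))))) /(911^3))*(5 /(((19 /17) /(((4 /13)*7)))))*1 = 380324 /1077382694175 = 0.00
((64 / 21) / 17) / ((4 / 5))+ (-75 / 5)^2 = 80405 / 357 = 225.22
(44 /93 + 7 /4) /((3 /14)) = 5789 /558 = 10.37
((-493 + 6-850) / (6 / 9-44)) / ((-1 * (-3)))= 1337 / 130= 10.28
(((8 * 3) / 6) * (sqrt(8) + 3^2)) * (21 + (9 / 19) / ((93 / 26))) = 99576 * sqrt(2) / 589 + 448092 / 589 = 999.85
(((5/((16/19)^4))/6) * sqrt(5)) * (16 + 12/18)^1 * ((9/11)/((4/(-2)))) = -16290125 * sqrt(5)/1441792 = -25.26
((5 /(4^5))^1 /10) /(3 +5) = 1 /16384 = 0.00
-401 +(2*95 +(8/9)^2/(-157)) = -2683351/12717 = -211.01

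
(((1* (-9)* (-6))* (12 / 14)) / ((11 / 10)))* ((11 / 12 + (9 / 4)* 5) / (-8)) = -9855 / 154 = -63.99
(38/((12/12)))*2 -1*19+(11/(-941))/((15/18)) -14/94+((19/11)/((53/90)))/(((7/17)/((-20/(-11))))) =692787515278/9926971285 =69.79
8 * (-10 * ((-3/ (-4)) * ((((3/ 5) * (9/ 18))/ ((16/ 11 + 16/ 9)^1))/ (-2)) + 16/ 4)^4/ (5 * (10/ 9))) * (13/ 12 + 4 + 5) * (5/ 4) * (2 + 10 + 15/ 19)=-9365502762163332890805249/ 16320875724800000000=-573835.80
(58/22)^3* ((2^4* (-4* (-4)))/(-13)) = -360.84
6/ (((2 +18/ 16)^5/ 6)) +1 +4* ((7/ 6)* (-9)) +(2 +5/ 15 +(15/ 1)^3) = 97747679569/ 29296875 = 3336.45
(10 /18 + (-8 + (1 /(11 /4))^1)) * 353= -247453 /99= -2499.53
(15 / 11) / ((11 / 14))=210 / 121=1.74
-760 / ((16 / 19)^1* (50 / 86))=-15523 / 10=-1552.30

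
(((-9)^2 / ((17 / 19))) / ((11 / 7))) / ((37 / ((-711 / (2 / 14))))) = -53617221 / 6919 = -7749.27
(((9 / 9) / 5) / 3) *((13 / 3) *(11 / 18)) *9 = 143 / 90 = 1.59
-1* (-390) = 390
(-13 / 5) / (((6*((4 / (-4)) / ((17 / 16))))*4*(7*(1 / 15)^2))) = 3315 / 896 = 3.70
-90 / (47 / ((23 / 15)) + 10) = -414 / 187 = -2.21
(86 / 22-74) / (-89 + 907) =-771 / 8998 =-0.09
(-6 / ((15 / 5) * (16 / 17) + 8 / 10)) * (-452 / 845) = 11526 / 13013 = 0.89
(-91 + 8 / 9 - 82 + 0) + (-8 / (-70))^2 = -1897381 / 11025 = -172.10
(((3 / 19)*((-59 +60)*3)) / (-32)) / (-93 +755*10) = -9 / 4533856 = -0.00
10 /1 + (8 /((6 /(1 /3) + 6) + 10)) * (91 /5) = 1214 /85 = 14.28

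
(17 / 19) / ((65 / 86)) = 1462 / 1235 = 1.18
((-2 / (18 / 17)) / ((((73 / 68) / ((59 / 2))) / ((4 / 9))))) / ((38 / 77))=-5251708 / 112347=-46.75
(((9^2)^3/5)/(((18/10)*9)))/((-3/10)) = -21870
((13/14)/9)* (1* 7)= 13/18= 0.72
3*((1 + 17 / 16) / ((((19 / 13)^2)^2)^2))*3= 0.89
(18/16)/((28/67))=603/224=2.69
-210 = -210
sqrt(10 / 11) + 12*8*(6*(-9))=-5184 + sqrt(110) / 11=-5183.05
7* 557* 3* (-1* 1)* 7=-81879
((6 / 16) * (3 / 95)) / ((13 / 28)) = 63 / 2470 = 0.03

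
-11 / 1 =-11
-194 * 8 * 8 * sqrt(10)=-12416 * sqrt(10)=-39262.84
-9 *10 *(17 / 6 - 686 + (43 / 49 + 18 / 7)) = 2997555 / 49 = 61174.59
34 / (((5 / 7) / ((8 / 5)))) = 1904 / 25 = 76.16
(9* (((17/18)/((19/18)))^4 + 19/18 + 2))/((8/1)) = 8671033/2085136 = 4.16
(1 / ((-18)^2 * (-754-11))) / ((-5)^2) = -1 / 6196500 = -0.00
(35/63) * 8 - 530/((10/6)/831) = -2378282/9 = -264253.56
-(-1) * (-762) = -762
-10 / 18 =-5 / 9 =-0.56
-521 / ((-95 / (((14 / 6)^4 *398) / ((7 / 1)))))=71123794 / 7695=9242.86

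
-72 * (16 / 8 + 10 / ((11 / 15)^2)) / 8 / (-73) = 22428 / 8833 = 2.54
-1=-1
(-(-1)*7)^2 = 49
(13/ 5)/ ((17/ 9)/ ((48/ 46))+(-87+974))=0.00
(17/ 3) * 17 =289/ 3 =96.33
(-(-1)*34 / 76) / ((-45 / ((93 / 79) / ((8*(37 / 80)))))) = -527 / 166611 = -0.00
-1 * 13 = -13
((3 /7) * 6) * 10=180 /7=25.71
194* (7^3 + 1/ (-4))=66493.50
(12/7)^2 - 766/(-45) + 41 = 134419/2205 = 60.96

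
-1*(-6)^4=-1296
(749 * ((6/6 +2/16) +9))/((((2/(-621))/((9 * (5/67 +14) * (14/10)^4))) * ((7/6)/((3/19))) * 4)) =-38769559.72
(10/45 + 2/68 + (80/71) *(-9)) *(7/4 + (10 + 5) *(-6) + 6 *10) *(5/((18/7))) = 849743615/1564272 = 543.22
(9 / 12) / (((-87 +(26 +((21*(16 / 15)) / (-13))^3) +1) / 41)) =-33778875 / 71529712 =-0.47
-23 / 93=-0.25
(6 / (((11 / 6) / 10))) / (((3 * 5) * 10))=12 / 55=0.22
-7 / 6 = -1.17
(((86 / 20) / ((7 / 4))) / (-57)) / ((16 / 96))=-172 / 665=-0.26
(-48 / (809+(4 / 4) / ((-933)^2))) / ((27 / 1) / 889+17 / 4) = -74291013216 / 5359508944021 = -0.01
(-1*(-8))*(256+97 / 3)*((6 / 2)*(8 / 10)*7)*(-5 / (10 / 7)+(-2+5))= -19376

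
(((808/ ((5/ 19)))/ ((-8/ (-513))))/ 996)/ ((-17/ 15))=-174.42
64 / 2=32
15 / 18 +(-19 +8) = -61 / 6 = -10.17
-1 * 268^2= -71824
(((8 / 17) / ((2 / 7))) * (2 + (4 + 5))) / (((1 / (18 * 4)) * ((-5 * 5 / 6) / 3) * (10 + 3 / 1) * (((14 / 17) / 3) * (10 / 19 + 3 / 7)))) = -11376288 / 41275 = -275.62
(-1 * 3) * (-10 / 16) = 15 / 8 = 1.88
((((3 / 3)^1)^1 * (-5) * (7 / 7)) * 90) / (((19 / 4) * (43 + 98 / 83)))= -2.14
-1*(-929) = 929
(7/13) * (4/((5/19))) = 532/65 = 8.18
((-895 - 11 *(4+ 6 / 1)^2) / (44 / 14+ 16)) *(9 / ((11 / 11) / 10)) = -628425 / 67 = -9379.48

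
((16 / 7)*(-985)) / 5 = -3152 / 7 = -450.29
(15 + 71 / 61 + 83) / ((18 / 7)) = 42343 / 1098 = 38.56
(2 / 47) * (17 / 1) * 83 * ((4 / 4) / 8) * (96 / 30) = 5644 / 235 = 24.02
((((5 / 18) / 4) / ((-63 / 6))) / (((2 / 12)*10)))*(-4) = 1 / 63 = 0.02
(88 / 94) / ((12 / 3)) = 11 / 47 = 0.23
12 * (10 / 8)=15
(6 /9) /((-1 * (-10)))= 1 /15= 0.07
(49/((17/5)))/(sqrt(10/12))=15.79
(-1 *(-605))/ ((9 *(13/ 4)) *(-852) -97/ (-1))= -605/ 24824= -0.02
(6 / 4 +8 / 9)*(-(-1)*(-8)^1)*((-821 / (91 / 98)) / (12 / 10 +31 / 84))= 10769.06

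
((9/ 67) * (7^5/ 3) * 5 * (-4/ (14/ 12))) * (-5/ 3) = 1440600/ 67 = 21501.49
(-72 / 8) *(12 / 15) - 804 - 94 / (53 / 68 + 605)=-811.36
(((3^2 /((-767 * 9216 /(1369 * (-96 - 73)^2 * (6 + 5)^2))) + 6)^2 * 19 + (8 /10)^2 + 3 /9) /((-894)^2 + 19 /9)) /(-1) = -565077837954300023739 /656391032877875200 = -860.89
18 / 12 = 3 / 2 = 1.50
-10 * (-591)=5910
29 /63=0.46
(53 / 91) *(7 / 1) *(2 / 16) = 53 / 104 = 0.51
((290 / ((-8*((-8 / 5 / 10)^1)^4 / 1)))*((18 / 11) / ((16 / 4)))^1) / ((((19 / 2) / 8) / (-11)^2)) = -5607421875 / 2432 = -2305683.34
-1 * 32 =-32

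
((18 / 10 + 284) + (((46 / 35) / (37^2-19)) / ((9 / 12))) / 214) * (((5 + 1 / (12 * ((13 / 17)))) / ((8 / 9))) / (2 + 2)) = 1727417856587 / 4206384000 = 410.67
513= 513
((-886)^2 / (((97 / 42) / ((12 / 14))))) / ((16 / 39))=68883399 / 97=710138.13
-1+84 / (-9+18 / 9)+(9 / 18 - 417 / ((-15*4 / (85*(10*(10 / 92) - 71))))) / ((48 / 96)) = -1900128 / 23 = -82614.26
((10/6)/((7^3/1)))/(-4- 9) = -5/13377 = -0.00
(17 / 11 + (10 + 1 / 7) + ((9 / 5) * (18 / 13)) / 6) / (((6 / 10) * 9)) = 6731 / 3003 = 2.24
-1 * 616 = -616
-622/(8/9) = -2799/4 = -699.75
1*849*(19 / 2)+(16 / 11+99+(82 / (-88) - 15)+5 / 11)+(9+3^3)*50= 9950.48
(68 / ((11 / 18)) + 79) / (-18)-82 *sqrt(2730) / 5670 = -2093 / 198-41 *sqrt(2730) / 2835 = -11.33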